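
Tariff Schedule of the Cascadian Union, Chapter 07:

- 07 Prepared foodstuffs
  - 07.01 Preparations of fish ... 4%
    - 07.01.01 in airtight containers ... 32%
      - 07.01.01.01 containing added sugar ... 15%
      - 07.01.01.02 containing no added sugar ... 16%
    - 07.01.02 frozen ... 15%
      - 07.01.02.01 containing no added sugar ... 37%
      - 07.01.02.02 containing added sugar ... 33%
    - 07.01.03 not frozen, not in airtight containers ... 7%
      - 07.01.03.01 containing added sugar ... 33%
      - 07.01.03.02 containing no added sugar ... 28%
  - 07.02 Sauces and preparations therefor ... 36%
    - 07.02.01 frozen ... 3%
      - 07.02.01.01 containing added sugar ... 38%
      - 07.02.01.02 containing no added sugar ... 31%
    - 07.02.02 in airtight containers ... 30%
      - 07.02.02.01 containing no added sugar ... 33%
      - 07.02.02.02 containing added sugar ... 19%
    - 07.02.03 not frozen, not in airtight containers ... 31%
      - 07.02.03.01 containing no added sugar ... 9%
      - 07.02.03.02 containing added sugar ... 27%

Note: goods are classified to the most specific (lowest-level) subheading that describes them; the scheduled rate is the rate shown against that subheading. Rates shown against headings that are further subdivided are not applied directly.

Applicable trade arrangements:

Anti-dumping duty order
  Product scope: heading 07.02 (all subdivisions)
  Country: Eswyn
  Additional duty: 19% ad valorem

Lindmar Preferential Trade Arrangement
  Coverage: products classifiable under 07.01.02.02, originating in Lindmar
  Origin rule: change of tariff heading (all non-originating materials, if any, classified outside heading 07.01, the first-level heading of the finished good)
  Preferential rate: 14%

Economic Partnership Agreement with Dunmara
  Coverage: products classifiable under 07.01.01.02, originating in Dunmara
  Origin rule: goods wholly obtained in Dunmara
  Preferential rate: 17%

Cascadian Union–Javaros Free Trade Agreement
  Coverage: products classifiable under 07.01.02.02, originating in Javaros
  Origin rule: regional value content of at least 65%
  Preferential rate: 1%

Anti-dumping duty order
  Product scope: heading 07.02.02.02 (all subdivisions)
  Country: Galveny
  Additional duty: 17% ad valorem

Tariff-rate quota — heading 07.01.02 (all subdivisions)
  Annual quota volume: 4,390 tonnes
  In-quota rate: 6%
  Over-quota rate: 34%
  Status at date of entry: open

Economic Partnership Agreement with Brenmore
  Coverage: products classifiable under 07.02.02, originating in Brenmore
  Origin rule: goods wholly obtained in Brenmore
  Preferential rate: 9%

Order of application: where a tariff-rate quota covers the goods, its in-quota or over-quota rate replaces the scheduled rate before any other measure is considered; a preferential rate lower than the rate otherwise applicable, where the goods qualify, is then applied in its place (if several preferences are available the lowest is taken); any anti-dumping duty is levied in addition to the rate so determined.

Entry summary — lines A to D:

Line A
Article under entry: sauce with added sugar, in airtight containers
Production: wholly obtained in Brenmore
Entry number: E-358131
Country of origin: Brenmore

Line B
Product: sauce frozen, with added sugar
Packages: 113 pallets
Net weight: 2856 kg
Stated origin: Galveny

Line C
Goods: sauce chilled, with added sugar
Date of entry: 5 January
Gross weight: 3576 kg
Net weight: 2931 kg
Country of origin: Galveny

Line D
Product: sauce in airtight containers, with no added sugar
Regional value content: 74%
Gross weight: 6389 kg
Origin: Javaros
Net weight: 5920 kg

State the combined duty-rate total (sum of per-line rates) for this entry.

Line A: sauce → 07.02; in airtight containers → 07.02.02; with added sugar → 07.02.02.02. Scheduled 19%. Brenmore agreement on 07.02.02: wholly obtained → 9% available; preferential 9%. → 9%.
Line B: sauce → 07.02; frozen → 07.02.01; with added sugar → 07.02.01.01. Scheduled 38%. No special measure applies. → 38%.
Line C: sauce → 07.02; chilled → 07.02.03; with added sugar → 07.02.03.02. Scheduled 27%. No special measure applies. → 27%.
Line D: sauce → 07.02; in airtight containers → 07.02.02; with no added sugar → 07.02.02.01. Scheduled 33%. Javaros agreement on 07.01.02.02: 07.02.02.01 not covered. → 33%.
Sum: 9% + 38% + 27% + 33% = 107%.

107%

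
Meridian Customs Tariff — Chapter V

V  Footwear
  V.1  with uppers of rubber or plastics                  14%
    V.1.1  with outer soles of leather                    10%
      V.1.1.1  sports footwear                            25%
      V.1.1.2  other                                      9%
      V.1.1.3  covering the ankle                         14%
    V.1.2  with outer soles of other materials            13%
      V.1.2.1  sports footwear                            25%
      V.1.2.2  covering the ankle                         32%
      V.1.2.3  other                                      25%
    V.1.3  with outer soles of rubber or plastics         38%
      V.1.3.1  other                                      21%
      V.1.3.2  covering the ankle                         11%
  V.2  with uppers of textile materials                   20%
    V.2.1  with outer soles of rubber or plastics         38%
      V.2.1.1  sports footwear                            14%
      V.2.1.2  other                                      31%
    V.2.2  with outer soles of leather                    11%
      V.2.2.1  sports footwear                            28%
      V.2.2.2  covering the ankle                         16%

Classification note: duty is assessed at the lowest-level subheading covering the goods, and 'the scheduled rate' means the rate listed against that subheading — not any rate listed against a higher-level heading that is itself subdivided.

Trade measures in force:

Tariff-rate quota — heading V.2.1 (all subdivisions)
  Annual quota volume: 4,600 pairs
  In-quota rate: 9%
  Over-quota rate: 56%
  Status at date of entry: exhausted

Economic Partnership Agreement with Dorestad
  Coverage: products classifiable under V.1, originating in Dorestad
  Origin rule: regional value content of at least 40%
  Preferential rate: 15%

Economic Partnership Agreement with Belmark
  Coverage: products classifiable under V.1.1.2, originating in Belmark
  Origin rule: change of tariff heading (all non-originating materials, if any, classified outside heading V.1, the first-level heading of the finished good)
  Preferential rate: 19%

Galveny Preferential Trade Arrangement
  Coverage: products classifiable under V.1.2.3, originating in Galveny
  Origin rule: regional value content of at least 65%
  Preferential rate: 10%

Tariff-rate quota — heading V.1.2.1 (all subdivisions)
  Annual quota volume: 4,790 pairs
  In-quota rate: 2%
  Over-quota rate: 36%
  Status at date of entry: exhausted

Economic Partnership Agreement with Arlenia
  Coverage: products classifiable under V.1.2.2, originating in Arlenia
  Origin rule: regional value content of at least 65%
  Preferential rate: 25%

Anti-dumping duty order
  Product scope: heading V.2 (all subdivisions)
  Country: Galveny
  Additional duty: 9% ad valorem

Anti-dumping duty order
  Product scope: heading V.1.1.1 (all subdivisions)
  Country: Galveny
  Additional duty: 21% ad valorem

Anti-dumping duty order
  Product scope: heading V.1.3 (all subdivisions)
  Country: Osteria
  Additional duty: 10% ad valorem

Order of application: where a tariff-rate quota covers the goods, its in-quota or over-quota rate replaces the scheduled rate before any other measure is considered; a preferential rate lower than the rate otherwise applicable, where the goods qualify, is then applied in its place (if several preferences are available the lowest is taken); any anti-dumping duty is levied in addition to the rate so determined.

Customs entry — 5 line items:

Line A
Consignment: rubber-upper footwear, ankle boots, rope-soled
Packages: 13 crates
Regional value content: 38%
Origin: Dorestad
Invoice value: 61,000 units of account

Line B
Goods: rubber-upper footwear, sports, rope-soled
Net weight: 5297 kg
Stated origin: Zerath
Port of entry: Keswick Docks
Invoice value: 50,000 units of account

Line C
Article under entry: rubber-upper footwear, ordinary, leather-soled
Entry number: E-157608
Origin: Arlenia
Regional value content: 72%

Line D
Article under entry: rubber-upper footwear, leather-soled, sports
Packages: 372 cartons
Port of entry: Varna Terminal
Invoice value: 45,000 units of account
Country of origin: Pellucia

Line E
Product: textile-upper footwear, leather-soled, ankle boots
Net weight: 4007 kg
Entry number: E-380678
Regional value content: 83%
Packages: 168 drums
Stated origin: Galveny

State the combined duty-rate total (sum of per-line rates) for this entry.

Line A: rubber-upper → V.1; rope-soled → V.1.2; ankle boots → V.1.2.2. Scheduled 32%. Dorestad agreement on V.1: RVC < 40%. → 32%.
Line B: rubber-upper → V.1; rope-soled → V.1.2; sports → V.1.2.1. Scheduled 25%. quota on V.1.2.1 exhausted → over-quota 36%. → 36%.
Line C: rubber-upper → V.1; leather-soled → V.1.1; ordinary → V.1.1.2. Scheduled 9%. Arlenia agreement on V.1.2.2: V.1.1.2 not covered. → 9%.
Line D: rubber-upper → V.1; leather-soled → V.1.1; sports → V.1.1.1. Scheduled 25%. No special measure applies. → 25%.
Line E: textile-upper → V.2; leather-soled → V.2.2; ankle boots → V.2.2.2. Scheduled 16%. Galveny agreement on V.1.2.3: V.2.2.2 not covered; anti-dumping (Galveny, V.2): +9%; total 16% + 9% = 25%. → 25%.
Sum: 32% + 36% + 9% + 25% + 25% = 127%.

127%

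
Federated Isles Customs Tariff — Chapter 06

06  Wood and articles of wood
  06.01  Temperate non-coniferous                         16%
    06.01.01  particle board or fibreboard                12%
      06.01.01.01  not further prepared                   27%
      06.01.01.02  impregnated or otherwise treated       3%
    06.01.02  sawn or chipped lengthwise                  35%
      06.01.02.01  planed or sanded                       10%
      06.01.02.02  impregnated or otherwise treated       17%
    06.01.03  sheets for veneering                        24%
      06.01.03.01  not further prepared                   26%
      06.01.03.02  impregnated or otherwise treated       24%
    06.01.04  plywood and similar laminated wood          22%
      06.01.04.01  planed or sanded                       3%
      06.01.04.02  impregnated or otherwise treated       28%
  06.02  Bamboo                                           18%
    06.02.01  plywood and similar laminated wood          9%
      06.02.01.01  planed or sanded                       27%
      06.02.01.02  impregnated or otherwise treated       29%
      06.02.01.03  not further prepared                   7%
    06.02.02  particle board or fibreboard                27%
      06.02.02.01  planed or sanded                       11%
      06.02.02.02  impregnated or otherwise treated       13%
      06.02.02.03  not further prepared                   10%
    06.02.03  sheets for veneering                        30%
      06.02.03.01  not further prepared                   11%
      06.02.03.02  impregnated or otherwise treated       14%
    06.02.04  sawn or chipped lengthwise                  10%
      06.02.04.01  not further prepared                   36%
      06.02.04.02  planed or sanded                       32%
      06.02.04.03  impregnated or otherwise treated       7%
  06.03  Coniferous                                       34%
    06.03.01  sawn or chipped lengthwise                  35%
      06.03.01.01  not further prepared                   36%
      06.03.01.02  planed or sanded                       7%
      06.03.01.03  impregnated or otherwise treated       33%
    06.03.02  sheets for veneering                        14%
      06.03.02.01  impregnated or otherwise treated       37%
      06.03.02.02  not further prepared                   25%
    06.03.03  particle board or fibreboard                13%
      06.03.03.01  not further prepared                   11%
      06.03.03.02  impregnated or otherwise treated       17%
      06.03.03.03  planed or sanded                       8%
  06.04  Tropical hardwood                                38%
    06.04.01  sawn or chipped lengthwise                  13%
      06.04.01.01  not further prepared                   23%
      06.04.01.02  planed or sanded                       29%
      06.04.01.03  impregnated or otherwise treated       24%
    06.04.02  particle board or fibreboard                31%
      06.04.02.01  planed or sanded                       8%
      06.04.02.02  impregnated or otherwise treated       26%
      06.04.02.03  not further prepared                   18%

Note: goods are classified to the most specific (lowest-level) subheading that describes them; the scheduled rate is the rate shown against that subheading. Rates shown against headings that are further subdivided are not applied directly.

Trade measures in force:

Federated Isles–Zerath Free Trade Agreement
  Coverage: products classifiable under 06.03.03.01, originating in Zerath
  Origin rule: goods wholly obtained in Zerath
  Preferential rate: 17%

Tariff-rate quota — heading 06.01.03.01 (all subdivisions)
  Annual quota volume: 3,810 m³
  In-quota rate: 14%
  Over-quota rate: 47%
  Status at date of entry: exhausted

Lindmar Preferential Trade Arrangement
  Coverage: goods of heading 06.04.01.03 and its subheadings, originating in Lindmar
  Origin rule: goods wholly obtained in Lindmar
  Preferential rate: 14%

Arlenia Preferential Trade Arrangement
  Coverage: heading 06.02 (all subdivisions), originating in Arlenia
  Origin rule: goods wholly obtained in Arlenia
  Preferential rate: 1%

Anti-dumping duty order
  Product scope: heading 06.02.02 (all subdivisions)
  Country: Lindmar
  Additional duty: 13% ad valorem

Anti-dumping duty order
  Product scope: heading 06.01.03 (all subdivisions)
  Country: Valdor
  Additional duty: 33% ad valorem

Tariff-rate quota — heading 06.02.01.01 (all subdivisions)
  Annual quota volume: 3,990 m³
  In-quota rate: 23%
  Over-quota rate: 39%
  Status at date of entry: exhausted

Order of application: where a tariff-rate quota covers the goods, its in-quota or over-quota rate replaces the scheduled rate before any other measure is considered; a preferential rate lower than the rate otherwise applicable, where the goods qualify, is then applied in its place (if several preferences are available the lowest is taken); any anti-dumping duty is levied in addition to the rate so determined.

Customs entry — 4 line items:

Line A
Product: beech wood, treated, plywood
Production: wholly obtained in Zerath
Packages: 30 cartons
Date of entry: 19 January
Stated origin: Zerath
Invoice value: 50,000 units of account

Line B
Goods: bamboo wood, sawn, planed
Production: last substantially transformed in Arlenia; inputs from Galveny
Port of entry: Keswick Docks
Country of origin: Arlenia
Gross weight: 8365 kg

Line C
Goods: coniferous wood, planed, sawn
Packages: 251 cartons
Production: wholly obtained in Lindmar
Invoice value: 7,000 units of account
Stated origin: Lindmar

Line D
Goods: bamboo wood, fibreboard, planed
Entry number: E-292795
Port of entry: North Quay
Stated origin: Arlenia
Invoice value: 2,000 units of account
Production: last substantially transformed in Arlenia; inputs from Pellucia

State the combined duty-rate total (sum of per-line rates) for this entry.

Line A: beech → 06.01; plywood → 06.01.04; treated → 06.01.04.02. Scheduled 28%. Zerath agreement on 06.03.03.01: 06.01.04.02 not covered. → 28%.
Line B: bamboo → 06.02; sawn → 06.02.04; planed → 06.02.04.02. Scheduled 32%. Arlenia agreement on 06.02: not wholly obtained. → 32%.
Line C: coniferous → 06.03; sawn → 06.03.01; planed → 06.03.01.02. Scheduled 7%. Lindmar agreement on 06.04.01.03: 06.03.01.02 not covered. → 7%.
Line D: bamboo → 06.02; fibreboard → 06.02.02; planed → 06.02.02.01. Scheduled 11%. Arlenia agreement on 06.02: not wholly obtained. → 11%.
Sum: 28% + 32% + 7% + 11% = 78%.

78%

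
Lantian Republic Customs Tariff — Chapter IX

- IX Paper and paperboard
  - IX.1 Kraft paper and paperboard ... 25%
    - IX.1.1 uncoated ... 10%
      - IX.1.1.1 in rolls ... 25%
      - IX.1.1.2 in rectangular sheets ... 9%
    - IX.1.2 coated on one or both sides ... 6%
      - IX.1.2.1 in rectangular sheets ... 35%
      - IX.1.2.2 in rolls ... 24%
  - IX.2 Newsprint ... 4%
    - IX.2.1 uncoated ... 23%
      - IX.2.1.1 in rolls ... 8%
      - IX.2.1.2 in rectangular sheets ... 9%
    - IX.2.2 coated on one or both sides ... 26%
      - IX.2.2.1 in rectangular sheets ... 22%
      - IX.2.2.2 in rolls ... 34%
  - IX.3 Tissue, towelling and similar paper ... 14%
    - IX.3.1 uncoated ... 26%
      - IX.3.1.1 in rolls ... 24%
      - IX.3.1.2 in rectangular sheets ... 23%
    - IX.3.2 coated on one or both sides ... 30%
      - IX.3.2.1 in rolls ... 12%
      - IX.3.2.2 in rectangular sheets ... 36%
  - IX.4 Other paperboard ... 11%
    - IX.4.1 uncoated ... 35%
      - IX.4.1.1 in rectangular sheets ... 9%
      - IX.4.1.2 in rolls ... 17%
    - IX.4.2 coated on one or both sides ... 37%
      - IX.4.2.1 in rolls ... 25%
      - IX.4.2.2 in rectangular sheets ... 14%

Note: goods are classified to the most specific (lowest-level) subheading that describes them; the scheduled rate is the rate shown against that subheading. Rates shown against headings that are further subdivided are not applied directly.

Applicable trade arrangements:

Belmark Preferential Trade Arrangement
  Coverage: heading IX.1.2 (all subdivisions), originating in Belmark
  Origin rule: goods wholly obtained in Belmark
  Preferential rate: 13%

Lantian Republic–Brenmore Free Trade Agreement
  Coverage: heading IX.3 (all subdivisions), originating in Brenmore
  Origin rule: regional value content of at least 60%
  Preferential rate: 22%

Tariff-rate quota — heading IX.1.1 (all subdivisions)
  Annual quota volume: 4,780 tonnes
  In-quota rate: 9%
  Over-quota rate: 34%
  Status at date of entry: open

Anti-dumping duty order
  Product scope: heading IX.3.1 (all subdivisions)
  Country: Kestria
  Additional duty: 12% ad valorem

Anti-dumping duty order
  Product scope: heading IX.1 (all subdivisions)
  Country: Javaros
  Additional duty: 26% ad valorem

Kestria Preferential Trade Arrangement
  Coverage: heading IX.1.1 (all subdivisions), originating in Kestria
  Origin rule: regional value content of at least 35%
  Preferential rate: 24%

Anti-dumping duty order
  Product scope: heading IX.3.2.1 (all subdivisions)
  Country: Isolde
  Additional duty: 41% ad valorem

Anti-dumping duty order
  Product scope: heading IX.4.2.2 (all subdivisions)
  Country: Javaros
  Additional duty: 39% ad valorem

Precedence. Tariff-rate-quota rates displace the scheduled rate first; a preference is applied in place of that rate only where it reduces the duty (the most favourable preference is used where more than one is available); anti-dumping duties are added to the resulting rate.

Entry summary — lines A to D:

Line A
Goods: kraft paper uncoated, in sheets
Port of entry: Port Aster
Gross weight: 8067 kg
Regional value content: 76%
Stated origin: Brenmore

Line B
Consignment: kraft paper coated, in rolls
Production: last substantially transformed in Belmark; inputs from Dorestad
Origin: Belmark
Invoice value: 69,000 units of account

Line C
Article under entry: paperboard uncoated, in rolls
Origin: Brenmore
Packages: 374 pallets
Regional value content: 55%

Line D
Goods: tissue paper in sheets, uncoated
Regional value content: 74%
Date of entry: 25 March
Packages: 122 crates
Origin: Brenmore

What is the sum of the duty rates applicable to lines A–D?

Line A: kraft paper → IX.1; uncoated → IX.1.1; in sheets → IX.1.1.2. Scheduled 9%. quota on IX.1.1 open → in-quota 9%; Brenmore agreement on IX.3: IX.1.1.2 not covered. → 9%.
Line B: kraft paper → IX.1; coated → IX.1.2; in rolls → IX.1.2.2. Scheduled 24%. Belmark agreement on IX.1.2: not wholly obtained. → 24%.
Line C: paperboard → IX.4; uncoated → IX.4.1; in rolls → IX.4.1.2. Scheduled 17%. Brenmore agreement on IX.3: IX.4.1.2 not covered. → 17%.
Line D: tissue paper → IX.3; uncoated → IX.3.1; in sheets → IX.3.1.2. Scheduled 23%. Brenmore agreement on IX.3: RVC ≥ 60% → 22% available; preferential 22%. → 22%.
Sum: 9% + 24% + 17% + 22% = 72%.

72%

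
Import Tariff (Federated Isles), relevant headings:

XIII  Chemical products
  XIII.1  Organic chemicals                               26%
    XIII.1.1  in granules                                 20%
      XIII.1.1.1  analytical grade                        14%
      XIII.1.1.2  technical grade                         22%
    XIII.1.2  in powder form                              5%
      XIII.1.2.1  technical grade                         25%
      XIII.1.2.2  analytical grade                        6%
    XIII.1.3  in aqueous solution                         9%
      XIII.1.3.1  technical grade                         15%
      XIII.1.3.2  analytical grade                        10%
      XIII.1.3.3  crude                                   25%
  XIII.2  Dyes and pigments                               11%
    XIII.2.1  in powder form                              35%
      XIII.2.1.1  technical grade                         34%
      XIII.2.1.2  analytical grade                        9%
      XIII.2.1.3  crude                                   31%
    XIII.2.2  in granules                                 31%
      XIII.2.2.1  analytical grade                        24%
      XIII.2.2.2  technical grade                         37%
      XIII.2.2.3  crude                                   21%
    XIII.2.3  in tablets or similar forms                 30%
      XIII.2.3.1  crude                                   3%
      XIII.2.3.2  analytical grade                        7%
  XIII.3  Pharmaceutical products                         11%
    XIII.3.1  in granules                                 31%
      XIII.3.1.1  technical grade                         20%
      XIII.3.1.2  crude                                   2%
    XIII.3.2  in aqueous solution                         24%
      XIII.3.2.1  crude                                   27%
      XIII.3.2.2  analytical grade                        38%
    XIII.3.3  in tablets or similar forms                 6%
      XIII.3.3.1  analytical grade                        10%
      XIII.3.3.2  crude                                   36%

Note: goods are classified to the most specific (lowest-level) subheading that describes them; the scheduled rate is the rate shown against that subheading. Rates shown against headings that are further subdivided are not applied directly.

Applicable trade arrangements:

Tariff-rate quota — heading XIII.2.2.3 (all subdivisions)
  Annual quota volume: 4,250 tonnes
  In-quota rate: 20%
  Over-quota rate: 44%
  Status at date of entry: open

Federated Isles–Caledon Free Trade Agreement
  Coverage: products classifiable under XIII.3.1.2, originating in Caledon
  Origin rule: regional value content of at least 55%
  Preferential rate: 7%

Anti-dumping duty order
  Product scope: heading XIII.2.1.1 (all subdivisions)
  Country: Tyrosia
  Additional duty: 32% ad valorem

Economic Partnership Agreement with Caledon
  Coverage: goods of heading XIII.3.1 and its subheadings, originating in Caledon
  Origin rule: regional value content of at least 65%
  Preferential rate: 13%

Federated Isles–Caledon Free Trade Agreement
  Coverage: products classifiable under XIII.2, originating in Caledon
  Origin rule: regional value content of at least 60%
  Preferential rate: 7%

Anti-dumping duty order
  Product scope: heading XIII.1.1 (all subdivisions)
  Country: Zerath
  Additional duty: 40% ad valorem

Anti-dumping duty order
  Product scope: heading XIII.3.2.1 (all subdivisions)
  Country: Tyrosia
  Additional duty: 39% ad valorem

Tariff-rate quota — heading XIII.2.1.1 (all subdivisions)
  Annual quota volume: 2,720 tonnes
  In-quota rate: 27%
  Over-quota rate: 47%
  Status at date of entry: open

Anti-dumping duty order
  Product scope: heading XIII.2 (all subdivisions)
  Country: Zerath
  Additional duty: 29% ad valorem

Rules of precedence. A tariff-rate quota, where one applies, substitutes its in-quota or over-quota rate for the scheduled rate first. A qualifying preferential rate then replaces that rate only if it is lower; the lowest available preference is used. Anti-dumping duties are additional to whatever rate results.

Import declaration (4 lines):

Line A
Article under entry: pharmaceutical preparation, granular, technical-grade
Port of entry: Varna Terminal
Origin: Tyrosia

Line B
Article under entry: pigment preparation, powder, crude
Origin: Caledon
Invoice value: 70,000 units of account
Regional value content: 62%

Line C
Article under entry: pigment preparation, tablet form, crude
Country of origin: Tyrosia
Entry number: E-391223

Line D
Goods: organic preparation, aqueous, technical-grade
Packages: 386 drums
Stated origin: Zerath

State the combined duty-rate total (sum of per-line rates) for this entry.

Line A: pharmaceutical → XIII.3; granular → XIII.3.1; technical-grade → XIII.3.1.1. Scheduled 20%. No special measure applies. → 20%.
Line B: pigment → XIII.2; powder → XIII.2.1; crude → XIII.2.1.3. Scheduled 31%. Caledon agreement on XIII.3.1.2: XIII.2.1.3 not covered; Caledon agreement on XIII.3.1: XIII.2.1.3 not covered; Caledon agreement on XIII.2: RVC ≥ 60% → 7% available; preferential 7%. → 7%.
Line C: pigment → XIII.2; tablet form → XIII.2.3; crude → XIII.2.3.1. Scheduled 3%. No special measure applies. → 3%.
Line D: organic → XIII.1; aqueous → XIII.1.3; technical-grade → XIII.1.3.1. Scheduled 15%. No special measure applies. → 15%.
Sum: 20% + 7% + 3% + 15% = 45%.

45%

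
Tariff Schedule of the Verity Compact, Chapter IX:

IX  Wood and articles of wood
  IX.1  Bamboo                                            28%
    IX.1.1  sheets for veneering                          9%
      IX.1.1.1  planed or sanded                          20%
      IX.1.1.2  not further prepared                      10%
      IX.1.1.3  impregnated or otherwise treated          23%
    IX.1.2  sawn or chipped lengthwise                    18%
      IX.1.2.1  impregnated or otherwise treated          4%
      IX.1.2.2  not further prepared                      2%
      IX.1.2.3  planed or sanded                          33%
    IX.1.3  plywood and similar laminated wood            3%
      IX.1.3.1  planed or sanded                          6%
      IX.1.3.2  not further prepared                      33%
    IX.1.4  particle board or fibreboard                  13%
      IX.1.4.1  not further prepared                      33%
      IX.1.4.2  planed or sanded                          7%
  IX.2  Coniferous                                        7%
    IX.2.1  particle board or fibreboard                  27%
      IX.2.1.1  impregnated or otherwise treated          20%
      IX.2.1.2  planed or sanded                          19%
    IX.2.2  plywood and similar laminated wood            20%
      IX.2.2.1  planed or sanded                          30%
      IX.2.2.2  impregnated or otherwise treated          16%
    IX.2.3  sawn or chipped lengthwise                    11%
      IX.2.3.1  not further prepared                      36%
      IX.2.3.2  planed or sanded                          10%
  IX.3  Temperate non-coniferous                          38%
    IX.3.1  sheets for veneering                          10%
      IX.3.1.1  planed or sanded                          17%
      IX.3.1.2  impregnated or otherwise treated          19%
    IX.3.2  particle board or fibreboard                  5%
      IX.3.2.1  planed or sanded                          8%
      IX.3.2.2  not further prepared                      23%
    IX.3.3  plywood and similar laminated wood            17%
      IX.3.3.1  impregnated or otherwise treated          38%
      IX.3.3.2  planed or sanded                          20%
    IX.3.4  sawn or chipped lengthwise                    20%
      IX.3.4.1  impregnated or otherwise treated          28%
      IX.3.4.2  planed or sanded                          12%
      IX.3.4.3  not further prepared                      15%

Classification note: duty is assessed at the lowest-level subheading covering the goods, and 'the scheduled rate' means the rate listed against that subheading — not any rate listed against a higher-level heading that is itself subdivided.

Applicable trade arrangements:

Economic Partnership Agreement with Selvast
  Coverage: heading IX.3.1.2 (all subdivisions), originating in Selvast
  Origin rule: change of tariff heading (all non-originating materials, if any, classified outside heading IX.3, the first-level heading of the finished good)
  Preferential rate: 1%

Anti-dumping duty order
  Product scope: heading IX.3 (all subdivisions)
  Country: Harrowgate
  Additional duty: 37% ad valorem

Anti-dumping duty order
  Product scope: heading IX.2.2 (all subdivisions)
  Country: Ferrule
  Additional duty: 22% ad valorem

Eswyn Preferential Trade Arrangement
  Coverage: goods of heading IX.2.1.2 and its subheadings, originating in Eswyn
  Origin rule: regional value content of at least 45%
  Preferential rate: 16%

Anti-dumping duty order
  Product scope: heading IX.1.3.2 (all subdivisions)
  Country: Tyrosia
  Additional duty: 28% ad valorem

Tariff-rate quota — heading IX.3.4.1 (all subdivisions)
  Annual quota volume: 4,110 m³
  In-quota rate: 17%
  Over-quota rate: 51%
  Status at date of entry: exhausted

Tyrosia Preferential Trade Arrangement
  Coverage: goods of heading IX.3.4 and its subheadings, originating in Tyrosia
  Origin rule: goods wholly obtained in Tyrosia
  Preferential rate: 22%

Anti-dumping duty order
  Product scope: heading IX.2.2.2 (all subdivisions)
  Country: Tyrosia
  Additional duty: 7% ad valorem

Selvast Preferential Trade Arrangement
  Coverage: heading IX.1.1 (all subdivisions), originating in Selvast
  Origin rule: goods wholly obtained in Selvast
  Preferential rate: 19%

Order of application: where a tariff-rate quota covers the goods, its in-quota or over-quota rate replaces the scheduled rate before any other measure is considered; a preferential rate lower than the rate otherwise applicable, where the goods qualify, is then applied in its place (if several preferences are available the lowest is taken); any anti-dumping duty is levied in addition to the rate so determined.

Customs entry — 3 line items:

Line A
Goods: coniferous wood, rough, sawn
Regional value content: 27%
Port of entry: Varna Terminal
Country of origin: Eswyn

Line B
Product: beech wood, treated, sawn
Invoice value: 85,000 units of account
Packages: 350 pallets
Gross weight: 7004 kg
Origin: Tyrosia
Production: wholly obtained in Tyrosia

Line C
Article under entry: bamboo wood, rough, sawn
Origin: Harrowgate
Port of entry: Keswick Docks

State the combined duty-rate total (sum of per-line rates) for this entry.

60%

Line A: coniferous → IX.2; sawn → IX.2.3; rough → IX.2.3.1. Scheduled 36%. Eswyn agreement on IX.2.1.2: IX.2.3.1 not covered. → 36%.
Line B: beech → IX.3; sawn → IX.3.4; treated → IX.3.4.1. Scheduled 28%. quota on IX.3.4.1 exhausted → over-quota 51%; Tyrosia agreement on IX.3.4: wholly obtained → 22% available; preferential 22%. → 22%.
Line C: bamboo → IX.1; sawn → IX.1.2; rough → IX.1.2.2. Scheduled 2%. No special measure applies. → 2%.
Sum: 36% + 22% + 2% = 60%.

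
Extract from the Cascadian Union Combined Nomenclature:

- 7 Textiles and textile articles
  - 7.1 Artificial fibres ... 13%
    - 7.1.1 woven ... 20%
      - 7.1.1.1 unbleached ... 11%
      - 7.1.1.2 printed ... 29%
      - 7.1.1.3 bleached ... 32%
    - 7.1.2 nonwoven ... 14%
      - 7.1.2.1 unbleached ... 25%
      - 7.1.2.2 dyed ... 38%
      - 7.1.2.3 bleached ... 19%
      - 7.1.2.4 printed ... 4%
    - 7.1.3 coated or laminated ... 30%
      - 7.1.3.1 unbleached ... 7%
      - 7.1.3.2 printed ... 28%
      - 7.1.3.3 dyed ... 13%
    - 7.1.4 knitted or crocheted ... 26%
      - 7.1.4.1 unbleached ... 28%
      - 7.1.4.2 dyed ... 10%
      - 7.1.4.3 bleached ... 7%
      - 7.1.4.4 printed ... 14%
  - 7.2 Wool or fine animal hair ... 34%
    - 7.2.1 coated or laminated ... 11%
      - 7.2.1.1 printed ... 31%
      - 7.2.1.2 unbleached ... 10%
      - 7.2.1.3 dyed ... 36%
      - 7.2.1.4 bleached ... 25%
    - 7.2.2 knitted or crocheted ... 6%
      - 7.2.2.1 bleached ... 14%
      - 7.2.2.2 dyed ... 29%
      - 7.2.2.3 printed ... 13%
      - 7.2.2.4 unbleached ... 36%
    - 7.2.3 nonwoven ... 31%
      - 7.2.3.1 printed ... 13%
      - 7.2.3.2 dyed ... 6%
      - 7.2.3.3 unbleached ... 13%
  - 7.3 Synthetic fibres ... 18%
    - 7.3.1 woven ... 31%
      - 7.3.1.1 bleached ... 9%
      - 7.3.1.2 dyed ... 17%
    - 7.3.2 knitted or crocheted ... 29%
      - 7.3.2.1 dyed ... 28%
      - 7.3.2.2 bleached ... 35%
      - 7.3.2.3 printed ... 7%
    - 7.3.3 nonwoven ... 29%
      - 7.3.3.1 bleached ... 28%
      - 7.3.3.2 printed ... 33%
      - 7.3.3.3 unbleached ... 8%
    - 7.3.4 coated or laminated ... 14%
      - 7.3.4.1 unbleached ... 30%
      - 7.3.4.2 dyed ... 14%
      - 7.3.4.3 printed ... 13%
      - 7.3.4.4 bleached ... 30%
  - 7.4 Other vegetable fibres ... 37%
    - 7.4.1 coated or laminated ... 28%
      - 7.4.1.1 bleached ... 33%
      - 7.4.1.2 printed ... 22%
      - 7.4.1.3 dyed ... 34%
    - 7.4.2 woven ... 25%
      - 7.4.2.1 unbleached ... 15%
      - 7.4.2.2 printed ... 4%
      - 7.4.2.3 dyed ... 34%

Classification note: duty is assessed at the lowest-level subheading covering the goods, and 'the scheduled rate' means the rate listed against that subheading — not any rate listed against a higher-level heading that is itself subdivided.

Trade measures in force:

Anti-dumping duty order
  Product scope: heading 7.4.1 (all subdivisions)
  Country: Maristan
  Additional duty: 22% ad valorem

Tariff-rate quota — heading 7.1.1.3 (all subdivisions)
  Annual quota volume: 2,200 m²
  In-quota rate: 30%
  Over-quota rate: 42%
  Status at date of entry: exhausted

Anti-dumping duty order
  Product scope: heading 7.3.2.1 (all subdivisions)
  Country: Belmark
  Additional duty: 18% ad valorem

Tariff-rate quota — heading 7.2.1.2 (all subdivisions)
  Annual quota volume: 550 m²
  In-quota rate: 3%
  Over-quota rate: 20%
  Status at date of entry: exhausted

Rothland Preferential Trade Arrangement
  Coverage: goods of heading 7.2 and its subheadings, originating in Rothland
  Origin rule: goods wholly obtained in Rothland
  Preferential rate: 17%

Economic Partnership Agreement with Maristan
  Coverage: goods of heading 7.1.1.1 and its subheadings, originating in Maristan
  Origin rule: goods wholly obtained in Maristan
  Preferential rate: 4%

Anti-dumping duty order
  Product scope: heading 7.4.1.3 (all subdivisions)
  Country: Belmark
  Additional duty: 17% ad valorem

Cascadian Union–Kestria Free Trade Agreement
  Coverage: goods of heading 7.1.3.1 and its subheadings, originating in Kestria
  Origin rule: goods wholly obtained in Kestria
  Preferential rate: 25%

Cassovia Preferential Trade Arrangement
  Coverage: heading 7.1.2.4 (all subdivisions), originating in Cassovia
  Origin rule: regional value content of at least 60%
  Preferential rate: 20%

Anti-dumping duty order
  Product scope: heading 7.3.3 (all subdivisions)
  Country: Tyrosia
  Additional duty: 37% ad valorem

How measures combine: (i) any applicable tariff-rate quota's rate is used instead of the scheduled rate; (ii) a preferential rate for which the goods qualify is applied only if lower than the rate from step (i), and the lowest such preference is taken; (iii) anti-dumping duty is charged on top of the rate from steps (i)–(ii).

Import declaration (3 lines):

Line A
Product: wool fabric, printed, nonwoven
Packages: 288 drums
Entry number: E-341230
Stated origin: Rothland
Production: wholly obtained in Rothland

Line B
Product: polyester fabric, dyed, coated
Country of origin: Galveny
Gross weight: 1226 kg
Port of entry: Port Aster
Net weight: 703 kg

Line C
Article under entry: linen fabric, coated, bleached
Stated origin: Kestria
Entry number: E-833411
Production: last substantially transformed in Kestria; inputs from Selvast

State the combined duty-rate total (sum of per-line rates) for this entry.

60%

Line A: wool → 7.2; nonwoven → 7.2.3; printed → 7.2.3.1. Scheduled 13%. Rothland agreement on 7.2: wholly obtained → 17% available; preference 17% not lower than 13% → no reduction. → 13%.
Line B: polyester → 7.3; coated → 7.3.4; dyed → 7.3.4.2. Scheduled 14%. No special measure applies. → 14%.
Line C: linen → 7.4; coated → 7.4.1; bleached → 7.4.1.1. Scheduled 33%. Kestria agreement on 7.1.3.1: 7.4.1.1 not covered. → 33%.
Sum: 13% + 14% + 33% = 60%.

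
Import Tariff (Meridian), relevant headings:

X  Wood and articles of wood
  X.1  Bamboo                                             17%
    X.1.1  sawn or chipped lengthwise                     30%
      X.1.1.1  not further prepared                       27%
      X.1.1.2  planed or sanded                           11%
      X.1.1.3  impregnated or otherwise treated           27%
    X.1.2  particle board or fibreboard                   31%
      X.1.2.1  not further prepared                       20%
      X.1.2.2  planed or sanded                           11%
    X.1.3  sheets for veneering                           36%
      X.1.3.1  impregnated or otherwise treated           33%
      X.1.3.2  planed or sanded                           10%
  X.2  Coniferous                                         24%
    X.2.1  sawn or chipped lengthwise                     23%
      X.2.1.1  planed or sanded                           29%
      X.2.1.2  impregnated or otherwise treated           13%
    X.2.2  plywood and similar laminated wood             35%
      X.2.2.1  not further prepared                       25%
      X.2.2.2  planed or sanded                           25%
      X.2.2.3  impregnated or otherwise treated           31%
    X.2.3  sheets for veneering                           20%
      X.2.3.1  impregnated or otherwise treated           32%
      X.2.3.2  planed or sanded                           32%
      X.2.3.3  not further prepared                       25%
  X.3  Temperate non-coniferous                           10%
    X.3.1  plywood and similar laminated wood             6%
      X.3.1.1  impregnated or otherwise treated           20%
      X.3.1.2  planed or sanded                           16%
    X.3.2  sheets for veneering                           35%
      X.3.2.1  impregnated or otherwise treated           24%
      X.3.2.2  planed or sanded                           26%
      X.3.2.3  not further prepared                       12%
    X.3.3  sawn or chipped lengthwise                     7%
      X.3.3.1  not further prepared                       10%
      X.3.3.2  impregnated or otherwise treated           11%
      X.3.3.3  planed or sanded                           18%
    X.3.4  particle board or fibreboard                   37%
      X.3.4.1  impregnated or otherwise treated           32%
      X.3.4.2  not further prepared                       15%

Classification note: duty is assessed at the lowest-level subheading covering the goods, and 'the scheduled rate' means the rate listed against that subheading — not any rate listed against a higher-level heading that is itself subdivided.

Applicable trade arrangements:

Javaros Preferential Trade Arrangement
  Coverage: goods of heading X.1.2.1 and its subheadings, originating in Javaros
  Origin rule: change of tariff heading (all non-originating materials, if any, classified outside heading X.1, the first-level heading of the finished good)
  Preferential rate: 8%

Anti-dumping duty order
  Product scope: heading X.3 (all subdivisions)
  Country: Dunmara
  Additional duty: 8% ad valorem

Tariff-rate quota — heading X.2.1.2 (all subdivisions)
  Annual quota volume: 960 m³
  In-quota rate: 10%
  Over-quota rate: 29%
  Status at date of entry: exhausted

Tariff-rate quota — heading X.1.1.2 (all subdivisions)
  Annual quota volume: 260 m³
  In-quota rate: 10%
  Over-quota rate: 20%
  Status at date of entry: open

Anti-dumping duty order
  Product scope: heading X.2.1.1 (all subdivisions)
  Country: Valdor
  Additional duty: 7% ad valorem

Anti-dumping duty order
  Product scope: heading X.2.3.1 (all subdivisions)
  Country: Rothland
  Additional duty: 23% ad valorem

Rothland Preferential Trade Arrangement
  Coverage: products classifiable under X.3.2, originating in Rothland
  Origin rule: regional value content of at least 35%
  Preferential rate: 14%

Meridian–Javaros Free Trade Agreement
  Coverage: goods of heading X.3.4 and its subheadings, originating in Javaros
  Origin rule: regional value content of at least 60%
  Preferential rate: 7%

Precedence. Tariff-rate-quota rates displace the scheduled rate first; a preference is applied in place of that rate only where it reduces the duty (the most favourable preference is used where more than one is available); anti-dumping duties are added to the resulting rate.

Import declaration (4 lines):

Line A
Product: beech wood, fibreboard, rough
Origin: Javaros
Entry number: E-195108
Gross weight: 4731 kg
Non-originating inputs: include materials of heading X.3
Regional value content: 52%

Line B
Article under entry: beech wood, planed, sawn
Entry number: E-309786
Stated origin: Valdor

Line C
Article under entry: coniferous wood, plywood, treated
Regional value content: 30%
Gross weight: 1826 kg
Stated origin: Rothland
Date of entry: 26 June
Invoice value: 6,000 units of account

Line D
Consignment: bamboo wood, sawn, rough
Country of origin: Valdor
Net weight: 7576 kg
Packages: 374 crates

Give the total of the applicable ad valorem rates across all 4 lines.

91%

Line A: beech → X.3; fibreboard → X.3.4; rough → X.3.4.2. Scheduled 15%. Javaros agreement on X.1.2.1: X.3.4.2 not covered; Javaros agreement on X.3.4: RVC < 60%. → 15%.
Line B: beech → X.3; sawn → X.3.3; planed → X.3.3.3. Scheduled 18%. No special measure applies. → 18%.
Line C: coniferous → X.2; plywood → X.2.2; treated → X.2.2.3. Scheduled 31%. Rothland agreement on X.3.2: X.2.2.3 not covered. → 31%.
Line D: bamboo → X.1; sawn → X.1.1; rough → X.1.1.1. Scheduled 27%. No special measure applies. → 27%.
Sum: 15% + 18% + 31% + 27% = 91%.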